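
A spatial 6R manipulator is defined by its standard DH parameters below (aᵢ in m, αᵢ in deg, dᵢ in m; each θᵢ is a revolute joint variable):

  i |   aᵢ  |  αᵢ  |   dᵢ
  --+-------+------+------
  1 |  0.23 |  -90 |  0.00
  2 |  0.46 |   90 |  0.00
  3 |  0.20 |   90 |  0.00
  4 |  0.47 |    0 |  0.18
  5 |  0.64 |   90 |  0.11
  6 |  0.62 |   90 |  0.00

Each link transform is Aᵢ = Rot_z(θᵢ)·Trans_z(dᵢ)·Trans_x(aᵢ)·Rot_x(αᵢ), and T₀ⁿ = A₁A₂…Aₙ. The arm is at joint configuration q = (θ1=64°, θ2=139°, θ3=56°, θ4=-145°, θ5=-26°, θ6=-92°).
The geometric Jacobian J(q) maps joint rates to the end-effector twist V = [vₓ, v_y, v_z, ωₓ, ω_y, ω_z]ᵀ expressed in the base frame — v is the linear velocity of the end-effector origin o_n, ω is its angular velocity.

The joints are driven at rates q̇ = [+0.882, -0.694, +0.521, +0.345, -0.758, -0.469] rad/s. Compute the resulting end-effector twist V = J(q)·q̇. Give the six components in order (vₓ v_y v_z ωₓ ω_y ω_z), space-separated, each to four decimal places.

-0.1104 -0.0783 -0.4487 0.4778 0.0622 1.0361

o_n = [0.5082, -0.0425, 0.4459]
J₁: ẑ×o_n = [0.0425, 0.5082, -0.0000], ω = ẑ
J2: z=[-0.8988, 0.4384, 0.0000] o=[0.1008, 0.2067, 0.0000] → [0.1955, 0.4008, 0.0454, -0.8988, 0.4384, 0.0000]
J3: z=[0.2876, 0.5897, -0.7547] o=[-0.0514, -0.1053, -0.3018] → [0.4883, -0.6373, -0.3119, 0.2876, 0.5897, -0.7547]
J4: z=[0.2283, -0.8075, -0.5439] o=[-0.2374, -0.1085, -0.3752] → [-0.6271, -0.5930, 0.6171, 0.2283, -0.8075, -0.5439]
J5: z=[0.2283, -0.8075, -0.5439] o=[0.0843, -0.4067, -0.1284] → [-0.2656, -0.3617, 0.4255, 0.2283, -0.8075, -0.5439]
J6: z=[0.4296, 0.5849, -0.6880] o=[0.6686, -0.5445, 0.1193] → [0.5364, -0.0300, 0.3094, 0.4296, 0.5849, -0.6880]
V = J·q̇ = [-0.1104, -0.0783, -0.4487, 0.4778, 0.0622, 1.0361]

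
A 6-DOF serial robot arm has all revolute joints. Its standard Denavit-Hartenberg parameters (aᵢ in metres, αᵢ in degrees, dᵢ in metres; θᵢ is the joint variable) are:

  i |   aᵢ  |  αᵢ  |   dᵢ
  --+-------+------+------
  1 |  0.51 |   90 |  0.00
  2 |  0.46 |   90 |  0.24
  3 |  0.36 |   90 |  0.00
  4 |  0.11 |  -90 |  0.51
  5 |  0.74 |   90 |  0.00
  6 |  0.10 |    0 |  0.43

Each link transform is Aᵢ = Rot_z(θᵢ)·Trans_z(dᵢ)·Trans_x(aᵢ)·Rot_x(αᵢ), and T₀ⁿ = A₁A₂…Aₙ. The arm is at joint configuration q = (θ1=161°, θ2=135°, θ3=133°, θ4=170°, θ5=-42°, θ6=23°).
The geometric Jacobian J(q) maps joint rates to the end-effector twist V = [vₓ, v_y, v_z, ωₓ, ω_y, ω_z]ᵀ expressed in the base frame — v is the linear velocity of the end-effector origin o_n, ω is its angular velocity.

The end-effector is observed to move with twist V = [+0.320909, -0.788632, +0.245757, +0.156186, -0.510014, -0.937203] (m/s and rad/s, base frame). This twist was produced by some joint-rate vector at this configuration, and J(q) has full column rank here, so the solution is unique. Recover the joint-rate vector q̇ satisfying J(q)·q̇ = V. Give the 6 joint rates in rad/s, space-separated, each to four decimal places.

o_n = [0.8813, 0.8879, 1.1080]
J₁: ẑ×o_n = [-0.8879, 0.8813, 0.0000], ω = ẑ
J2: z=[0.3256, 0.9455, 0.0000] o=[-0.4822, 0.1660, 0.0000] → [1.0476, -0.3607, -1.0542, 0.3256, 0.9455, 0.0000]
J3: z=[-0.6686, 0.2302, 0.7071] o=[-0.0965, 0.2871, 0.3253] → [-0.2447, 1.2147, -0.6268, -0.6686, 0.2302, 0.7071]
J4: z=[0.7110, 0.4765, 0.5171] o=[-0.1750, 0.5925, 0.1517] → [0.3029, -0.1337, -0.2933, 0.7110, 0.4765, 0.5171]
J5: z=[0.6963, -0.3741, -0.6126] o=[0.1985, 0.7480, 0.4812] → [-0.1488, -0.8548, 0.3528, 0.6963, -0.3741, -0.6126]
J6: z=[0.4625, 0.8865, -0.0156] o=[0.6047, 0.5464, 1.0659] → [0.0426, -0.0238, -0.0873, 0.4625, 0.8865, -0.0156]
q̇ = J⁺·V = [-0.8830, -0.2770, 0.4310, 0.1560, 0.7220, -0.1710]

-0.8830 -0.2770 0.4310 0.1560 0.7220 -0.1710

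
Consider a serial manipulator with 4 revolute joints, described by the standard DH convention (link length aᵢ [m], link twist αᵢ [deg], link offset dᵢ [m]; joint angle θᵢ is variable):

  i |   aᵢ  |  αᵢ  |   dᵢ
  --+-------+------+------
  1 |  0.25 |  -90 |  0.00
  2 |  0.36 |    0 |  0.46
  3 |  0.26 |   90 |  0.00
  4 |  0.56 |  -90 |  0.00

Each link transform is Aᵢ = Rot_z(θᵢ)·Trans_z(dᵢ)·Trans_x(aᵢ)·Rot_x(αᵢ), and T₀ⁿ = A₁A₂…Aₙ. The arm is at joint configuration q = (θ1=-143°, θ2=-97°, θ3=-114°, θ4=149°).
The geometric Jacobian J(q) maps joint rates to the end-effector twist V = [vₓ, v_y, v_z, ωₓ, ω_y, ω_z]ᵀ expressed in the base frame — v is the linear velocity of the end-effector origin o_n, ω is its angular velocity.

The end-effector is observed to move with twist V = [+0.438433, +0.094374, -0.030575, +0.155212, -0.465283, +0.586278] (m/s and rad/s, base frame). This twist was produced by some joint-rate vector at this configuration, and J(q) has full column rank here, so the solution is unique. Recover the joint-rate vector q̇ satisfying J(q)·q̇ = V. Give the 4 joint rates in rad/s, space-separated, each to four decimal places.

0.8460 0.2760 0.1890 0.3030

o_n = [0.1352, -0.8353, 0.4706]
J₁: ẑ×o_n = [0.8353, 0.1352, -0.0000], ω = ẑ
J2: z=[0.6018, -0.7986, 0.0000] o=[-0.1997, -0.1505, 0.0000] → [-0.3759, -0.2832, -0.1447, 0.6018, -0.7986, 0.0000]
J3: z=[0.6018, -0.7986, 0.0000] o=[0.1122, -0.4914, 0.3573] → [-0.0905, -0.0682, -0.1886, 0.6018, -0.7986, 0.0000]
J4: z=[-0.4113, -0.3100, -0.8572] o=[0.2902, -0.3573, 0.2234] → [-0.4863, 0.2346, 0.1485, -0.4113, -0.3100, -0.8572]
q̇ = J⁺·V = [0.8460, 0.2760, 0.1890, 0.3030]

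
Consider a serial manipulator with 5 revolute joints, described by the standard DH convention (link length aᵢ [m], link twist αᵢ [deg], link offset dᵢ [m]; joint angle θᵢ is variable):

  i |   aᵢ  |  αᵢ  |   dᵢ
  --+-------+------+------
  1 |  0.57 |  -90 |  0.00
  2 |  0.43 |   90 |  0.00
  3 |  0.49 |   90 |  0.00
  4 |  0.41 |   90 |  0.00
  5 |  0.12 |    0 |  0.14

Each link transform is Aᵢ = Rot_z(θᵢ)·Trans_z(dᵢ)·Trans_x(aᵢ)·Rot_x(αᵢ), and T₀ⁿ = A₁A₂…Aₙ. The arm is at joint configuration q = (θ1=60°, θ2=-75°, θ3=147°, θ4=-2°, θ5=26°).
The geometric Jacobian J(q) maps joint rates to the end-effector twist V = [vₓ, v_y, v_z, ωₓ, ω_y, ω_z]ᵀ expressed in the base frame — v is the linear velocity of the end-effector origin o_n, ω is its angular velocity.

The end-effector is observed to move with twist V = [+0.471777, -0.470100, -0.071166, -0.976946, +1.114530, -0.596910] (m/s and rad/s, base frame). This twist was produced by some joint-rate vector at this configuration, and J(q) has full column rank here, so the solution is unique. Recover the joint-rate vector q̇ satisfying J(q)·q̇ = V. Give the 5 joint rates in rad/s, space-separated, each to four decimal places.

-0.9980 0.6500 0.1620 0.9100 0.5190

o_n = [-0.1993, 0.8352, -0.4101]
J₁: ẑ×o_n = [-0.8352, -0.1993, 0.0000], ω = ẑ
J2: z=[-0.8660, 0.5000, 0.0000] o=[0.2850, 0.4936, 0.0000] → [-0.2051, -0.3552, -0.0537, -0.8660, 0.5000, 0.0000]
J3: z=[-0.4830, -0.8365, 0.2588] o=[0.3406, 0.5900, 0.4153] → [0.6270, -0.5384, -0.5701, -0.4830, -0.8365, 0.2588]
J4: z=[-0.6558, 0.5414, 0.5261] o=[0.0563, 0.6313, 0.0184] → [-0.3393, -0.4155, 0.0047, -0.6558, 0.5414, 0.5261]
J5: z=[0.5029, 0.8331, -0.2304] o=[-0.1745, 0.6779, -0.3172] → [-0.0411, 0.0524, 0.0998, 0.5029, 0.8331, -0.2304]
q̇ = J⁺·V = [-0.9980, 0.6500, 0.1620, 0.9100, 0.5190]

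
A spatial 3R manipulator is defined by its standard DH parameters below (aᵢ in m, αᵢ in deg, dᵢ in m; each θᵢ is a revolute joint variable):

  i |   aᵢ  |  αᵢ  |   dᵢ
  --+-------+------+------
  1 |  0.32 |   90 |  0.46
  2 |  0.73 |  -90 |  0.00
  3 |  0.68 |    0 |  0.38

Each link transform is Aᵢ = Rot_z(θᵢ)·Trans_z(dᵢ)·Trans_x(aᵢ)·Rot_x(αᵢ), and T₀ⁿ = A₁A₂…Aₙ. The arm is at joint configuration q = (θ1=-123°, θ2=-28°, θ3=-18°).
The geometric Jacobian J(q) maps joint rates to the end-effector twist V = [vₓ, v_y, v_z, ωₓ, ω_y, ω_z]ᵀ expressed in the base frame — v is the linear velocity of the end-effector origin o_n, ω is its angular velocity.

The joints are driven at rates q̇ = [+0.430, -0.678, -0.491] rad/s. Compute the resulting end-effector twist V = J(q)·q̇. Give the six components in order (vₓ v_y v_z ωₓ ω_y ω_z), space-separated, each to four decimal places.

o_n = [-1.1097, -1.3230, 0.1492]
J₁: ẑ×o_n = [1.3230, -1.1097, 0.0000], ω = ẑ
J2: z=[-0.8387, 0.5446, 0.0000] o=[-0.1743, -0.2684, 0.4600] → [-0.1693, -0.2607, 1.3940, -0.8387, 0.5446, 0.0000]
J3: z=[-0.2557, -0.3937, 0.8829] o=[-0.5253, -0.8089, 0.1173] → [0.4413, -0.5078, -0.0987, -0.2557, -0.3937, 0.8829]
V = J·q̇ = [0.4670, -0.0511, -0.8967, 0.6942, -0.1759, -0.0035]

0.4670 -0.0511 -0.8967 0.6942 -0.1759 -0.0035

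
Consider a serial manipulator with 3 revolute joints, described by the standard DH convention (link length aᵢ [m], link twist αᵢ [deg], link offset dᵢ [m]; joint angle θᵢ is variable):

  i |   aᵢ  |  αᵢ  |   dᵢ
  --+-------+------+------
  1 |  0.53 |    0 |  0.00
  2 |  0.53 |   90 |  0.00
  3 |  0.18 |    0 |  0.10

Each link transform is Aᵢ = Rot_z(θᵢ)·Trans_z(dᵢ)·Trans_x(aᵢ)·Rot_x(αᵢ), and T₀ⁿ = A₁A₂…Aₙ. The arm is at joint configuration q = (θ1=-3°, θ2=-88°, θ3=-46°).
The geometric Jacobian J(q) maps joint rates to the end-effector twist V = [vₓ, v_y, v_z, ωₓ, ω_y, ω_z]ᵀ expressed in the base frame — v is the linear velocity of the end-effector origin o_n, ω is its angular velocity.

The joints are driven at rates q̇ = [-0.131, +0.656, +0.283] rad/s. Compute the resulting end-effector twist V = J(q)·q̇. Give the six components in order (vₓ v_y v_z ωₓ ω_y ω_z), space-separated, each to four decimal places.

o_n = [0.4179, -0.6809, -0.1295]
J₁: ẑ×o_n = [0.6809, 0.4179, -0.0000], ω = ẑ
J2: z=[0.0000, 0.0000, 1.0000] o=[0.5293, -0.0277, 0.0000] → [0.6532, -0.1114, 0.0000, 0.0000, 0.0000, 1.0000]
J3: z=[-0.9998, 0.0175, 0.0000] o=[0.5200, -0.5577, 0.0000] → [-0.0023, -0.1295, 0.1250, -0.9998, 0.0175, 0.0000]
V = J·q̇ = [0.3387, -0.1645, 0.0354, -0.2830, 0.0049, 0.5250]

0.3387 -0.1645 0.0354 -0.2830 0.0049 0.5250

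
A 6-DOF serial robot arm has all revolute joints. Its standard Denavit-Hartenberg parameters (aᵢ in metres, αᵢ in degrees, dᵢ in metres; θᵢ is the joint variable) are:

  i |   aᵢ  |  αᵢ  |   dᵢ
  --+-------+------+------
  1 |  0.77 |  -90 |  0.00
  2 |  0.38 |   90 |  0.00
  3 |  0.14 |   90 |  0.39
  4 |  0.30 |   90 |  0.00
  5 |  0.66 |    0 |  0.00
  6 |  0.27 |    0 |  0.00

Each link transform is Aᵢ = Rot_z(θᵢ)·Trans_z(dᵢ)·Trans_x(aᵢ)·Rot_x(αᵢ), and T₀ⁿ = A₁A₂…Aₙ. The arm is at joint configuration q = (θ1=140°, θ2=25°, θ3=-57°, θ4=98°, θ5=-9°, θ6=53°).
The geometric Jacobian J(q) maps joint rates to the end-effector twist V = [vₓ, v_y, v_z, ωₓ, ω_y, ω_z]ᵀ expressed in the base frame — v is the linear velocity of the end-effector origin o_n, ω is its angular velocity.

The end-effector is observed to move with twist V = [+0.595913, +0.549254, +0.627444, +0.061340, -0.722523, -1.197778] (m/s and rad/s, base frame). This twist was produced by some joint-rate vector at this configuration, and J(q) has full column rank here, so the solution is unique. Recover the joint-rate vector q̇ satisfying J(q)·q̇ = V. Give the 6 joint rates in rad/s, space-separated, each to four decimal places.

o_n = [-1.2719, 1.1058, 1.2558]
J₁: ẑ×o_n = [-1.1058, -1.2719, 0.0000], ω = ẑ
J2: z=[-0.6428, -0.7660, 0.0000] o=[-0.5899, 0.4949, 0.0000] → [-0.9620, 0.8072, -0.9152, -0.6428, -0.7660, 0.0000]
J3: z=[-0.3237, 0.2717, 0.9063] o=[-0.8537, 0.7163, -0.1606] → [0.0318, 0.0795, -0.0125, -0.3237, 0.2717, 0.9063]
J4: z=[0.9324, -0.0714, 0.3544] o=[-0.9574, 0.9566, 0.1606] → [-0.1310, -1.1326, 0.1167, 0.9324, -0.0714, 0.3544]
J5: z=[0.1143, 0.9882, -0.1018] o=[-1.0603, 0.9973, 0.4395] → [0.8178, -0.0718, 0.2215, 0.1143, 0.9882, -0.1018]
J6: z=[0.1143, 0.9882, -0.1018] o=[-1.3802, 1.0929, 1.0088] → [0.2454, -0.0393, -0.1055, 0.1143, 0.9882, -0.1018]
q̇ = J⁺·V = [-0.4000, -0.9070, -0.7620, -0.6680, -0.8210, -0.4520]

-0.4000 -0.9070 -0.7620 -0.6680 -0.8210 -0.4520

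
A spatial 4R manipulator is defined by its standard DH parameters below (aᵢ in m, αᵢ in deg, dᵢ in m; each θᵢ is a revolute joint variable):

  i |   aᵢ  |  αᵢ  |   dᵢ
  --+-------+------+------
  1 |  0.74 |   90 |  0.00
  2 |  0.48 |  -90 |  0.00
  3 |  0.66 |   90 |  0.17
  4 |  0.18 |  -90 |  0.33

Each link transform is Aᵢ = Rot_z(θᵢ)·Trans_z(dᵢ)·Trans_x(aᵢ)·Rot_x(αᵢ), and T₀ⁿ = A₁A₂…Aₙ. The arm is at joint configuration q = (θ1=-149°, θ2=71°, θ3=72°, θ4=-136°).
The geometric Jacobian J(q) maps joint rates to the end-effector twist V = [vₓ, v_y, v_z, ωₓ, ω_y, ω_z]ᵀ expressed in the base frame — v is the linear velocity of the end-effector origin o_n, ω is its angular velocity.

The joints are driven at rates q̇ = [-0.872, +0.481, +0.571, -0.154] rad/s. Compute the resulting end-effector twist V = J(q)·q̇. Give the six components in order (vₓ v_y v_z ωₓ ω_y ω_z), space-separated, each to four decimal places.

o_n = [-0.6578, -0.8649, 0.9202]
J₁: ẑ×o_n = [0.8649, -0.6578, 0.0000], ω = ẑ
J2: z=[-0.5150, 0.8572, 0.0000] o=[-0.6343, -0.3811, 0.0000] → [0.7888, 0.4740, 0.2693, -0.5150, 0.8572, 0.0000]
J3: z=[0.8105, 0.4870, 0.3256] o=[-0.7683, -0.4616, 0.4538] → [0.3584, -0.3420, -0.3806, 0.8105, 0.4870, 0.3256]
J4: z=[-0.4246, 0.1054, 0.8992] o=[-0.3641, -0.9511, 0.7020] → [-0.0545, -0.1715, -0.0056, -0.4246, 0.1054, 0.8992]
V = J·q̇ = [-0.1617, 0.6327, -0.0869, 0.2804, 0.6741, -0.8246]

-0.1617 0.6327 -0.0869 0.2804 0.6741 -0.8246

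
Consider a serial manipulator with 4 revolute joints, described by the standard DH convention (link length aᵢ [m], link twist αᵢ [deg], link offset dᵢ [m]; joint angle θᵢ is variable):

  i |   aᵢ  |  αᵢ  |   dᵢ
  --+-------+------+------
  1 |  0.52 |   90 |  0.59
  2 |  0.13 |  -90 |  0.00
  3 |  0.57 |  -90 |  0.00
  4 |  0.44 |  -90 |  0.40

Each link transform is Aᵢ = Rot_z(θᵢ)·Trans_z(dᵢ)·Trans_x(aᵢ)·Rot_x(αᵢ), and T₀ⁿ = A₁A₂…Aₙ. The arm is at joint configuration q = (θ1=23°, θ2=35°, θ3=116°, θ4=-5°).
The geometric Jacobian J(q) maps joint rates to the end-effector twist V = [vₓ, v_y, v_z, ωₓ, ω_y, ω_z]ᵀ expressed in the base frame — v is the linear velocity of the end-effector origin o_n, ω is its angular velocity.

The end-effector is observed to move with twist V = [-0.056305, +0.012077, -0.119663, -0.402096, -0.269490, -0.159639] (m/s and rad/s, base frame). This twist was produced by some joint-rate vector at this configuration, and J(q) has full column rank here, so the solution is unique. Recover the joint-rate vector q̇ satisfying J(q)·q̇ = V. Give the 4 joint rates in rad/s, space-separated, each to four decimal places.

o_n = [-0.3335, 0.6525, 0.2362]
J₁: ẑ×o_n = [-0.6525, -0.3335, 0.0000], ω = ẑ
J2: z=[0.3907, -0.9205, 0.0000] o=[0.4787, 0.2032, 0.5900] → [0.3256, 0.1382, -0.5721, 0.3907, -0.9205, 0.0000]
J3: z=[-0.5280, -0.2241, 0.8192] o=[0.5767, 0.2448, 0.6646] → [-0.2380, -0.9718, -0.4192, -0.5280, -0.2241, 0.8192]
J4: z=[-0.5064, -0.6912, -0.5155] o=[0.1881, 0.6364, 0.5212] → [0.2053, 0.1246, -0.3687, -0.5064, -0.6912, -0.5155]
q̇ = J⁺·V = [0.2050, -0.2010, -0.0260, 0.6660]

0.2050 -0.2010 -0.0260 0.6660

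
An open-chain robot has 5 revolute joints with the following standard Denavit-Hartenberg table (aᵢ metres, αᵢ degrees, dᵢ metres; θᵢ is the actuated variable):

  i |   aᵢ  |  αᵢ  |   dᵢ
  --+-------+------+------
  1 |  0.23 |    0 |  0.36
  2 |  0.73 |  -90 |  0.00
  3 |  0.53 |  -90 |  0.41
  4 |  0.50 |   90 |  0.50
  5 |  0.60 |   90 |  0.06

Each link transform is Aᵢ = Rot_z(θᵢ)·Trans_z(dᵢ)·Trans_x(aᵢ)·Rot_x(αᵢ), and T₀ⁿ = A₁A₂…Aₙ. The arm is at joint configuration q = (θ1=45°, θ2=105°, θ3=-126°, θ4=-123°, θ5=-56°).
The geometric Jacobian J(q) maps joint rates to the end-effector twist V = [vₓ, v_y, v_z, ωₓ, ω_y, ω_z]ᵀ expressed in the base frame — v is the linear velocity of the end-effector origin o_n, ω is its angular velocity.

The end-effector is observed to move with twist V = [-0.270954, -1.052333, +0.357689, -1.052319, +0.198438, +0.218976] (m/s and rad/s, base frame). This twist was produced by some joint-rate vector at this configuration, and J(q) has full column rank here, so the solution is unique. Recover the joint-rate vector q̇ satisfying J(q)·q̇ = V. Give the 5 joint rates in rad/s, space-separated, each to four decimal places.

o_n = [-0.9979, -0.4122, 0.3814]
J₁: ẑ×o_n = [0.4122, -0.9979, 0.0000], ω = ẑ
J2: z=[0.0000, 0.0000, 1.0000] o=[0.1626, 0.1626, 0.3600] → [0.5748, -1.1605, 0.0000, 0.0000, 0.0000, 1.0000]
J3: z=[-0.5000, -0.8660, 0.0000] o=[-0.4696, 0.5276, 0.3600] → [-0.0186, 0.0107, 0.0124, -0.5000, -0.8660, 0.0000]
J4: z=[-0.7006, 0.4045, 0.5878] o=[-0.4048, 0.0168, 0.7888] → [0.0874, -0.6340, 0.5405, -0.7006, 0.4045, 0.5878]
J5: z=[-0.1546, 0.7182, -0.6785] o=[-1.1034, -0.0641, 0.8624] → [-0.5816, -0.1459, -0.0220, -0.1546, 0.7182, -0.6785]
q̇ = J⁺·V = [0.1940, 0.2590, 0.8630, 0.6800, 0.9340]

0.1940 0.2590 0.8630 0.6800 0.9340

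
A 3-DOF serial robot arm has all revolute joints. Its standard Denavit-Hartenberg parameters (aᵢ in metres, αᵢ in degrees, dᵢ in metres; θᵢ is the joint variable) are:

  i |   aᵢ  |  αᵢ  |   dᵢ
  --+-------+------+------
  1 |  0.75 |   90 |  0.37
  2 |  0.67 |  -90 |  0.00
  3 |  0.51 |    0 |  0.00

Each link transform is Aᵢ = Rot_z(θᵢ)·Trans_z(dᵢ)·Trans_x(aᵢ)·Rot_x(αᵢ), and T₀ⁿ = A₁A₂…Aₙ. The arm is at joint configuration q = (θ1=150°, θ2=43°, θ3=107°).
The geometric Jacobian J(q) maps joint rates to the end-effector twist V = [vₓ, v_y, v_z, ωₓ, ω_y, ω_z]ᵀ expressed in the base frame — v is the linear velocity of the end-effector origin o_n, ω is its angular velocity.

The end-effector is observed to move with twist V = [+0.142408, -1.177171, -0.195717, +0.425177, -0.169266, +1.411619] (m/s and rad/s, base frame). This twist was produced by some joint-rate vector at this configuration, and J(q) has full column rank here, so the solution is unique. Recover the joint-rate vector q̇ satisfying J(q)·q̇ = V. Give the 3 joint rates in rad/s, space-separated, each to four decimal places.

0.9260 0.0660 0.6640

o_n = [-1.2233, 0.1431, 0.7252]
J₁: ẑ×o_n = [-0.1431, -1.2233, 0.0000], ω = ẑ
J2: z=[0.5000, 0.8660, 0.0000] o=[-0.6495, 0.3750, 0.3700] → [0.3077, -0.1776, 0.3810, 0.5000, 0.8660, 0.0000]
J3: z=[0.5906, -0.3410, 0.7314] o=[-1.0739, 0.6200, 0.8269] → [0.3835, -0.0492, -0.3326, 0.5906, -0.3410, 0.7314]
q̇ = J⁺·V = [0.9260, 0.0660, 0.6640]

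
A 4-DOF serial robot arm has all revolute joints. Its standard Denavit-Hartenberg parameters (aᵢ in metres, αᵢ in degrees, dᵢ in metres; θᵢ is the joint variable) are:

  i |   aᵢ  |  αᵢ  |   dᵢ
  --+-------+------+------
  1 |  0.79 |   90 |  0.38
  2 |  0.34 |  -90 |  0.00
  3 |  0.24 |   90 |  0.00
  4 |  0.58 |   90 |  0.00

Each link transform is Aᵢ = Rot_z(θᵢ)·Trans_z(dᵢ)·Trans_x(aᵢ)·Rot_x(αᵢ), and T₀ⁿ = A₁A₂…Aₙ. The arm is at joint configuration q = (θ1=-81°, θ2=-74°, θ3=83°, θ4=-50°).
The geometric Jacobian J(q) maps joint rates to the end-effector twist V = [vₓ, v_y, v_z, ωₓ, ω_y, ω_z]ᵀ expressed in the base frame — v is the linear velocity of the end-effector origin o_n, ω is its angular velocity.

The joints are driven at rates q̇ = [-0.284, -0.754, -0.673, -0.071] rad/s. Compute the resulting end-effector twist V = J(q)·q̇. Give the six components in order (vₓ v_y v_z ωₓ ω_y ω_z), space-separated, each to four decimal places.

-0.2354 0.0982 -0.1612 0.6490 0.7775 -0.4018

o_n = [0.6754, -0.3762, -0.1411]
J₁: ẑ×o_n = [0.3762, 0.6754, -0.0000], ω = ẑ
J2: z=[-0.9877, -0.1564, 0.0000] o=[0.1236, -0.7803, 0.3800] → [0.0815, -0.5147, -0.3128, -0.9877, -0.1564, 0.0000]
J3: z=[0.1504, -0.9494, 0.2756] o=[0.1382, -0.8728, 0.0532] → [0.0475, 0.1773, 0.5847, 0.1504, -0.9494, 0.2756]
J4: z=[-0.0776, -0.2893, -0.9541] o=[0.3748, -0.8435, 0.0251] → [0.4940, -0.2997, 0.0507, -0.0776, -0.2893, -0.9541]
V = J·q̇ = [-0.2354, 0.0982, -0.1612, 0.6490, 0.7775, -0.4018]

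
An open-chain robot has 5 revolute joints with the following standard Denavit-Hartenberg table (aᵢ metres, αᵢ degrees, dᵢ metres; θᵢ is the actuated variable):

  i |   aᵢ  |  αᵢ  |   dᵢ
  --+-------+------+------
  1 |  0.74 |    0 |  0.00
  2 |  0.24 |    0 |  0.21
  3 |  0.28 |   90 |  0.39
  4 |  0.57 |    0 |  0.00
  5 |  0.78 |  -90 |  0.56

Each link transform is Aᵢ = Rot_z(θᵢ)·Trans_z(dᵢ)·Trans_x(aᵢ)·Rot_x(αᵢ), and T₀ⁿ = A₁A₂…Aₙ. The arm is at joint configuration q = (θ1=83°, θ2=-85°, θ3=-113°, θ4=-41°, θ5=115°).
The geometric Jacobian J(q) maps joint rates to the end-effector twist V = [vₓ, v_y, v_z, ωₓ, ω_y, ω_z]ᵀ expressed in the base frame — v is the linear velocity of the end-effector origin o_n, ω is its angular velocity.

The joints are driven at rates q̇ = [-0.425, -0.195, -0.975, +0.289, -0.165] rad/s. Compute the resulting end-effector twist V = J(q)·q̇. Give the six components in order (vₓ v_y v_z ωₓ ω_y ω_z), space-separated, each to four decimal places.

-0.6593 1.2324 0.1510 -0.1124 0.0524 -1.5950

o_n = [-0.5685, 0.1243, 0.9758]
J₁: ẑ×o_n = [-0.1243, -0.5685, 0.0000], ω = ẑ
J2: z=[0.0000, 0.0000, 1.0000] o=[0.0902, 0.7345, 0.0000] → [0.6102, -0.6587, 0.0000, 0.0000, 0.0000, 1.0000]
J3: z=[0.0000, 0.0000, 1.0000] o=[0.3300, 0.7261, 0.2100] → [0.6018, -0.8985, 0.0000, 0.0000, 0.0000, 1.0000]
J4: z=[-0.9063, 0.4226, 0.0000] o=[0.2117, 0.4723, 0.6000] → [0.1588, 0.3406, 0.6452, -0.9063, 0.4226, 0.0000]
J5: z=[-0.9063, 0.4226, 0.0000] o=[0.0299, 0.0825, 0.2260] → [0.3169, 0.6795, 0.2150, -0.9063, 0.4226, 0.0000]
V = J·q̇ = [-0.6593, 1.2324, 0.1510, -0.1124, 0.0524, -1.5950]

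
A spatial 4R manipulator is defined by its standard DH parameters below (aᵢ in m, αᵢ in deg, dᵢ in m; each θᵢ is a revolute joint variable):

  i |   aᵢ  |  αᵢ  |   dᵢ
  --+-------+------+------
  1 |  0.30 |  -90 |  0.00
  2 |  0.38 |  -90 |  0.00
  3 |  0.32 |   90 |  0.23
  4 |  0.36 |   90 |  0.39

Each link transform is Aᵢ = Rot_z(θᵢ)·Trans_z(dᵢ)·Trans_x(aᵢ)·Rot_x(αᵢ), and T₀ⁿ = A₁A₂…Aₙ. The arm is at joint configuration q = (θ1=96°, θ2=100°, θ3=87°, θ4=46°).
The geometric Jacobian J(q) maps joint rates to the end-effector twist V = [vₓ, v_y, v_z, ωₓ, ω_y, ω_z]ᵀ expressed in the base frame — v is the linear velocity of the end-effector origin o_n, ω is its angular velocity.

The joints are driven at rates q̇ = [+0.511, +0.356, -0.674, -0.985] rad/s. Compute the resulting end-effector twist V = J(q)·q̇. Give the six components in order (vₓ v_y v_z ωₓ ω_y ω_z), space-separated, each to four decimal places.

0.1135 0.2196 -0.1994 -0.3900 0.7982 1.3627

o_n = [0.5794, -0.2612, -0.7023]
J₁: ẑ×o_n = [0.2612, 0.5794, -0.0000], ω = ẑ
J2: z=[-0.9945, -0.1045, 0.0000] o=[-0.0314, 0.2984, 0.0000] → [0.0734, -0.6984, 0.6203, -0.9945, -0.1045, 0.0000]
J3: z=[0.1029, -0.9794, 0.1736] o=[-0.0245, 0.2327, -0.3742] → [0.4070, 0.1386, 0.5405, 0.1029, -0.9794, 0.1736]
J4: z=[-0.0339, -0.1779, -0.9835] o=[0.3173, 0.0380, -0.3508] → [-0.2317, -0.2696, 0.0568, -0.0339, -0.1779, -0.9835]
V = J·q̇ = [0.1135, 0.2196, -0.1994, -0.3900, 0.7982, 1.3627]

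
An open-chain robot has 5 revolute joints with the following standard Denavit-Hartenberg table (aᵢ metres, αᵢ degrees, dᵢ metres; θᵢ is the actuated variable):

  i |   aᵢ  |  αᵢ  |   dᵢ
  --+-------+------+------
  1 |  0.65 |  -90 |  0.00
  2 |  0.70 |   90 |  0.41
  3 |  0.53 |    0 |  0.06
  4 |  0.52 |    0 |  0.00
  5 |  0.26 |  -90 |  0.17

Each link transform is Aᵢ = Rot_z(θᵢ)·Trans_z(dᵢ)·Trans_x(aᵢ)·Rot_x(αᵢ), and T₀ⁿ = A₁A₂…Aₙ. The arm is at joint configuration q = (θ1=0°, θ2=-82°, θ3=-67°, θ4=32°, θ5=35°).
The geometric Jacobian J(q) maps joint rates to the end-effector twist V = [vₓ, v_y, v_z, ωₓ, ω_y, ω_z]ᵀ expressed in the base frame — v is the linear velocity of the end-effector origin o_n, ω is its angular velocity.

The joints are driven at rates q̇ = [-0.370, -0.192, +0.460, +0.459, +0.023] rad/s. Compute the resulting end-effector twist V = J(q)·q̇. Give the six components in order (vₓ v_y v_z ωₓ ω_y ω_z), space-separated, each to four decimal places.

o_n = [0.6439, -0.3761, 1.6096]
J₁: ẑ×o_n = [0.3761, 0.6439, -0.0000], ω = ẑ
J2: z=[0.0000, 1.0000, 0.0000] o=[0.6500, 0.0000, 0.0000] → [1.6096, -0.0000, 0.0061, 0.0000, 1.0000, 0.0000]
J3: z=[-0.9903, 0.0000, 0.1392] o=[0.7474, 0.4100, 0.6932] → [0.1094, 0.8930, 0.7785, -0.9903, 0.0000, 0.1392]
J4: z=[-0.9903, 0.0000, 0.1392] o=[0.7168, -0.0779, 0.9066] → [0.0415, 0.6860, 0.2954, -0.9903, 0.0000, 0.1392]
J5: z=[-0.9903, 0.0000, 0.1392] o=[0.7761, -0.3761, 1.3284] → [0.0000, 0.2600, 0.0000, -0.9903, 0.0000, 0.1392]
V = J·q̇ = [-0.3788, 0.4934, 0.4925, -0.9328, -0.1920, -0.2389]

-0.3788 0.4934 0.4925 -0.9328 -0.1920 -0.2389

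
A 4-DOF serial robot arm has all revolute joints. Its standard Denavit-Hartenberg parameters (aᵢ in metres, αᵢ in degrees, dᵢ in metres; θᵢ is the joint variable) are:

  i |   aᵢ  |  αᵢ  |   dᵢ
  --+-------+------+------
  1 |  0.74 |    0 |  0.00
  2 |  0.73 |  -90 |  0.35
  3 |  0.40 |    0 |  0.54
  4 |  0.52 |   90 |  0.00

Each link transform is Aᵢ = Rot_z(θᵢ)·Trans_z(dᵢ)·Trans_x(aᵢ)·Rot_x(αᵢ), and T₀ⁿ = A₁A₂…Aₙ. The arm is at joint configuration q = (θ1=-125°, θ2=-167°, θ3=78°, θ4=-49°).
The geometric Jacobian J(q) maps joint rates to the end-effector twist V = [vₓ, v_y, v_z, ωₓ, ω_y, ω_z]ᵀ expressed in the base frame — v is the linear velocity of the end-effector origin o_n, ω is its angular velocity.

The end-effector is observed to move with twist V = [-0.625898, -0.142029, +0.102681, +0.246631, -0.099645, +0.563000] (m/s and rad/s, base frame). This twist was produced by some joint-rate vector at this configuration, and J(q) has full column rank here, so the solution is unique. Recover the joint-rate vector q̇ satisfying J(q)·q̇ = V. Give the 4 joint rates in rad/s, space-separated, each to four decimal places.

o_n = [-0.4501, 0.7718, -0.2934]
J₁: ẑ×o_n = [-0.7718, -0.4501, 0.0000], ω = ẑ
J2: z=[0.0000, 0.0000, 1.0000] o=[-0.4244, -0.6062, 0.0000] → [-1.3779, -0.0257, 0.0000, 0.0000, 0.0000, 1.0000]
J3: z=[-0.9272, 0.3746, 0.0000] o=[-0.1510, 0.0707, 0.3500] → [-0.2410, -0.5965, -0.5380, -0.9272, 0.3746, 0.0000]
J4: z=[-0.9272, 0.3746, 0.0000] o=[-0.6205, 0.3501, -0.0413] → [-0.0944, -0.2337, -0.4548, -0.9272, 0.3746, 0.0000]
q̇ = J⁺·V = [0.2590, 0.3040, 0.2200, -0.4860]

0.2590 0.3040 0.2200 -0.4860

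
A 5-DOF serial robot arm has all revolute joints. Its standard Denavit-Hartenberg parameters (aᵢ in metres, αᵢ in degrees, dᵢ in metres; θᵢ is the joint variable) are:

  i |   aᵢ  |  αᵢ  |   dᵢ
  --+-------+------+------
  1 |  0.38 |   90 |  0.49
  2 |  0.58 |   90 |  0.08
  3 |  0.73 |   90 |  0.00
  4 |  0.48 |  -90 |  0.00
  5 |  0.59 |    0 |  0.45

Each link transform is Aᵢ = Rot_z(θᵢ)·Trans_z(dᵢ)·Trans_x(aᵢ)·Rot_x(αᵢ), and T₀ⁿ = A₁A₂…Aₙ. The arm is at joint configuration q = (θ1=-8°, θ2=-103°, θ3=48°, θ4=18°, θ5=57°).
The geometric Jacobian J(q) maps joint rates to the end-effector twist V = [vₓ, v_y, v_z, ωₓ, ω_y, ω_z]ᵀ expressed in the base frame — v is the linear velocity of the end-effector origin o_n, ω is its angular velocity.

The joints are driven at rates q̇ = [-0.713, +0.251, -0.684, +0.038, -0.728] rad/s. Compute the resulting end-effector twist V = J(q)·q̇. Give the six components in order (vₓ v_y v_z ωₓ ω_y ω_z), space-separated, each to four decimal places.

o_n = [-0.7217, -1.3291, -0.4470]
J₁: ẑ×o_n = [1.3291, -0.7217, 0.0000], ω = ẑ
J2: z=[-0.1392, -0.9903, 0.0000] o=[0.3763, -0.0529, 0.4900] → [0.9279, -0.1304, -0.9097, -0.1392, -0.9903, 0.0000]
J3: z=[-0.9649, 0.1356, 0.2250] o=[0.2360, -0.1139, -0.0751] → [0.2229, -0.5743, 1.3024, -0.9649, 0.1356, 0.2250]
J4: z=[-0.0724, 0.6859, -0.7241] o=[0.0517, -0.6359, -0.5511] → [-0.4306, 0.5675, 0.5806, -0.0724, 0.6859, -0.7241]
J5: z=[-0.8396, 0.3499, 0.4154] o=[-0.2067, -0.9421, -0.8153] → [0.2896, 0.0953, 0.5051, -0.8396, 0.3499, 0.4154]
V = J·q̇ = [-1.0944, 0.8268, -1.4648, 1.2336, -0.5700, -1.1968]

-1.0944 0.8268 -1.4648 1.2336 -0.5700 -1.1968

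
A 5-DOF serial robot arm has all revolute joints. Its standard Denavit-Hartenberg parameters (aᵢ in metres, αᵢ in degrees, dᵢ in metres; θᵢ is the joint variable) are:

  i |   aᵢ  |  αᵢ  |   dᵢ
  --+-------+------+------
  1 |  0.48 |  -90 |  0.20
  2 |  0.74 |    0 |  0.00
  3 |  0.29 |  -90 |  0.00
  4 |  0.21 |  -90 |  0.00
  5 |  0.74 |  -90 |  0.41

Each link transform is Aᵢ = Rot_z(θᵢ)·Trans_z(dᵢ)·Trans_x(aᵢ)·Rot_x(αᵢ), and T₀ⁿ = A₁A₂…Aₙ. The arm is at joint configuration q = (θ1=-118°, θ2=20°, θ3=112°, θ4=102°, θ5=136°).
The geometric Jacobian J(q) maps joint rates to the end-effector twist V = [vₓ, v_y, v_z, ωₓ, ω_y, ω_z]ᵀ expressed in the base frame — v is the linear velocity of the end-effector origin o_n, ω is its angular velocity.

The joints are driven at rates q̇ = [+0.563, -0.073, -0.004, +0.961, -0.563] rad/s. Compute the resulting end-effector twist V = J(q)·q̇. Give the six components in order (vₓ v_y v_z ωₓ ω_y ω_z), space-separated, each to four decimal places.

o_n = [-0.3913, -1.5891, -0.3643]
J₁: ẑ×o_n = [1.5891, -0.3913, 0.0000], ω = ẑ
J2: z=[0.8829, -0.4695, 0.0000] o=[-0.2253, -0.4238, 0.2000] → [0.2649, 0.4983, -1.1068, 0.8829, -0.4695, 0.0000]
J3: z=[0.8829, -0.4695, 0.0000] o=[-0.5518, -1.0378, -0.0531] → [0.1461, 0.2748, -0.4115, 0.8829, -0.4695, 0.0000]
J4: z=[0.3489, 0.6562, 0.6691] o=[-0.4607, -0.8665, -0.2686] → [0.4207, 0.0798, -0.2976, 0.3489, 0.6562, 0.6691]
J5: z=[-0.1237, -0.6755, 0.7269] o=[-0.6558, -0.7958, -0.2362] → [0.6632, 0.1764, 0.2768, -0.1237, -0.6755, 0.7269]
V = J·q̇ = [0.9057, -0.2804, -0.3594, 0.3369, 1.0470, 0.7968]

0.9057 -0.2804 -0.3594 0.3369 1.0470 0.7968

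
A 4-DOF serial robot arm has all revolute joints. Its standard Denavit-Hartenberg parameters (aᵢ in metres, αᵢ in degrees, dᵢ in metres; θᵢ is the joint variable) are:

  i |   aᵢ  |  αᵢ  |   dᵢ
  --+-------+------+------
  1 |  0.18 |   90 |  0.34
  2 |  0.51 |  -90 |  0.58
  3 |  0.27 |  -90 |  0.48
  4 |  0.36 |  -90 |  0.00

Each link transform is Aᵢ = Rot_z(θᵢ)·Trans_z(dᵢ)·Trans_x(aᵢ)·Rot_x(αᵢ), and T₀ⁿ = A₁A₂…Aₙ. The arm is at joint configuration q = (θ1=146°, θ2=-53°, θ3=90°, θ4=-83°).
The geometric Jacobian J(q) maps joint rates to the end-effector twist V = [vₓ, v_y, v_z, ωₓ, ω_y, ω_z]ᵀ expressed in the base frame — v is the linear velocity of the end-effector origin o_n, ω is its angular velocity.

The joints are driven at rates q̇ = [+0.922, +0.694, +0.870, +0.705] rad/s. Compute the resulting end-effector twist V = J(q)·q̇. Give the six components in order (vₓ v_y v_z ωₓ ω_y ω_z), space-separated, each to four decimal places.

o_n = [-0.8092, 0.8669, 0.4366]
J₁: ẑ×o_n = [-0.8669, -0.8092, 0.0000], ω = ẑ
J2: z=[0.5592, 0.8290, 0.0000] o=[-0.1492, 0.1007, 0.3400] → [0.0801, -0.0540, 0.9756, 0.5592, 0.8290, 0.0000]
J3: z=[-0.6621, 0.4466, 0.6018] o=[-0.0793, 0.7531, -0.0673] → [0.1566, -0.1056, 0.2507, -0.6621, 0.4466, 0.6018]
J4: z=[0.4989, -0.3365, 0.7986] o=[-0.5481, 0.7437, 0.2216] → [-0.1708, -0.3158, -0.0264, 0.4989, -0.3365, 0.7986]
V = J·q̇ = [-0.7278, -1.0982, 0.8766, 0.1638, 0.7266, 2.0086]

-0.7278 -1.0982 0.8766 0.1638 0.7266 2.0086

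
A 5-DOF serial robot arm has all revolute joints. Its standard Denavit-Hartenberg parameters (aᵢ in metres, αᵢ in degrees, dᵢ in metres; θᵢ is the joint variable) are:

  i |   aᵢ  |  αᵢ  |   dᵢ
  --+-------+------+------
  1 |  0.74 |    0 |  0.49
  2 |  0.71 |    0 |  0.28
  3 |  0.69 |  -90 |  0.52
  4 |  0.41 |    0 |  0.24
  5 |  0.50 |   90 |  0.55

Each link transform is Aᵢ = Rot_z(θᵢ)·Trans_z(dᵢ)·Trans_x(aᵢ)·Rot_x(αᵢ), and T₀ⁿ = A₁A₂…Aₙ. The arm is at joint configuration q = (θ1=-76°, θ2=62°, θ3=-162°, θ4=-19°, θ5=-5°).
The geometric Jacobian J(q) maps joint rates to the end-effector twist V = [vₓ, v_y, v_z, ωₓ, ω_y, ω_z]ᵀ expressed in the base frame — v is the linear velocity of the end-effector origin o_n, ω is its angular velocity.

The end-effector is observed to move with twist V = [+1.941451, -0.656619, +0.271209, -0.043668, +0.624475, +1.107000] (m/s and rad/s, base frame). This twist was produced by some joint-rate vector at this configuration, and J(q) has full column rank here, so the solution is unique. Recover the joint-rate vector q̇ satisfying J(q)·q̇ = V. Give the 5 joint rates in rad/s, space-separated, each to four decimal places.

o_n = [-0.6077, -1.7849, 1.6269]
J₁: ẑ×o_n = [1.7849, -0.6077, 0.0000], ω = ẑ
J2: z=[0.0000, 0.0000, 1.0000] o=[0.1790, -0.7180, 0.4900] → [1.0669, -0.7867, 0.0000, 0.0000, 0.0000, 1.0000]
J3: z=[0.0000, 0.0000, 1.0000] o=[0.8679, -0.8898, 0.7700] → [0.8951, -1.4756, 0.0000, 0.0000, 0.0000, 1.0000]
J4: z=[0.0698, -0.9976, 0.0000] o=[0.1796, -0.9379, 1.2900] → [-0.3360, -0.0235, -0.8444, 0.0698, -0.9976, 0.0000]
J5: z=[0.0698, -0.9976, 0.0000] o=[-0.1904, -1.2044, 1.4235] → [-0.2029, -0.0142, -0.4568, 0.0698, -0.9976, 0.0000]
q̇ = J⁺·V = [0.8720, 0.3070, -0.0720, 0.0380, -0.6640]

0.8720 0.3070 -0.0720 0.0380 -0.6640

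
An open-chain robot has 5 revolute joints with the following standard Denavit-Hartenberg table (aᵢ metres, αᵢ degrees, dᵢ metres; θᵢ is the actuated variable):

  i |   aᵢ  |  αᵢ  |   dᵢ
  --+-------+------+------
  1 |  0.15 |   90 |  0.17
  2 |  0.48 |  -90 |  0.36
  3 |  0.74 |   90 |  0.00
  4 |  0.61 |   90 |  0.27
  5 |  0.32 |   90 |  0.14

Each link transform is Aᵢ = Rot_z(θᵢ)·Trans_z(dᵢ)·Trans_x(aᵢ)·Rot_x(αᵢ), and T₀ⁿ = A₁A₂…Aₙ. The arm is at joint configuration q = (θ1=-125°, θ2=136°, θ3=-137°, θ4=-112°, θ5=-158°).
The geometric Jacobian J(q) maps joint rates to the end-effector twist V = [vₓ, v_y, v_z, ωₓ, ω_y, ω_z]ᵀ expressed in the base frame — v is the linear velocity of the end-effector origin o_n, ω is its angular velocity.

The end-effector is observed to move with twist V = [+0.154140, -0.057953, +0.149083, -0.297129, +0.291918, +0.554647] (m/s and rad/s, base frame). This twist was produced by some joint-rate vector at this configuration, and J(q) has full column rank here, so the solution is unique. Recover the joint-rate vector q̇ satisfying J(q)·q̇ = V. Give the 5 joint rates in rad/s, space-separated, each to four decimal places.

o_n = [-0.6541, 0.0881, 0.3532]
J₁: ẑ×o_n = [-0.0881, -0.6541, 0.0000], ω = ẑ
J2: z=[-0.8192, 0.5736, 0.0000] o=[-0.0860, -0.1229, 0.1700] → [0.1051, 0.1500, 0.1530, -0.8192, 0.5736, 0.0000]
J3: z=[0.3984, 0.5690, -0.7193] o=[-0.1829, 0.3665, 0.5034] → [-0.2857, 0.3988, 0.1572, 0.3984, 0.5690, -0.7193]
J4: z=[0.3177, -0.8214, -0.4738] o=[-0.8196, 0.3370, 0.1275] → [-0.3033, -0.1501, 0.0569, 0.3177, -0.8214, -0.4738]
J5: z=[0.9470, 0.2500, 0.2016] o=[-0.7625, -0.1975, 0.5225] → [-0.0999, 0.1822, 0.2433, 0.9470, 0.2500, 0.2016]
q̇ = J⁺·V = [0.1160, 0.6850, -0.4480, -0.0410, 0.4810]

0.1160 0.6850 -0.4480 -0.0410 0.4810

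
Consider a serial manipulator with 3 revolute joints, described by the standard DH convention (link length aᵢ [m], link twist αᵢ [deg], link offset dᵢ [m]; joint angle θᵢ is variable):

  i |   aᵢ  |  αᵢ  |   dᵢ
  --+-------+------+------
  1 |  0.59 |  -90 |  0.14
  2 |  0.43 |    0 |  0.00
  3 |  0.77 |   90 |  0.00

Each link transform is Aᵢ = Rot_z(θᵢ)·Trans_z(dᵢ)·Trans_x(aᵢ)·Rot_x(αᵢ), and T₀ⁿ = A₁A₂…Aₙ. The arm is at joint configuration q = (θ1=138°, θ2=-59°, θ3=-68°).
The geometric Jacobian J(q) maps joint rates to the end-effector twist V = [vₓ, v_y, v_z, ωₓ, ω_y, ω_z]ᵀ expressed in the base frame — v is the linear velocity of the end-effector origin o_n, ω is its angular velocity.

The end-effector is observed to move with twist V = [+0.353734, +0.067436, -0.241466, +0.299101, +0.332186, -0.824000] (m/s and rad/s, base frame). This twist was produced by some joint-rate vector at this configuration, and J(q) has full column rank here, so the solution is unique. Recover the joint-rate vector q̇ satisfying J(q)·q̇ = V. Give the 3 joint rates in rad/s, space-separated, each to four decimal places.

o_n = [-0.2587, 0.2329, 1.1235]
J₁: ẑ×o_n = [-0.2329, -0.2587, 0.0000], ω = ẑ
J2: z=[-0.6691, -0.7431, 0.0000] o=[-0.4385, 0.3948, 0.1400] → [-0.7309, 0.6581, 0.2419, -0.6691, -0.7431, 0.0000]
J3: z=[-0.6691, -0.7431, 0.0000] o=[-0.6030, 0.5430, 0.5086] → [-0.4570, 0.4115, 0.4634, -0.6691, -0.7431, 0.0000]
q̇ = J⁺·V = [-0.8240, 0.1550, -0.6020]

-0.8240 0.1550 -0.6020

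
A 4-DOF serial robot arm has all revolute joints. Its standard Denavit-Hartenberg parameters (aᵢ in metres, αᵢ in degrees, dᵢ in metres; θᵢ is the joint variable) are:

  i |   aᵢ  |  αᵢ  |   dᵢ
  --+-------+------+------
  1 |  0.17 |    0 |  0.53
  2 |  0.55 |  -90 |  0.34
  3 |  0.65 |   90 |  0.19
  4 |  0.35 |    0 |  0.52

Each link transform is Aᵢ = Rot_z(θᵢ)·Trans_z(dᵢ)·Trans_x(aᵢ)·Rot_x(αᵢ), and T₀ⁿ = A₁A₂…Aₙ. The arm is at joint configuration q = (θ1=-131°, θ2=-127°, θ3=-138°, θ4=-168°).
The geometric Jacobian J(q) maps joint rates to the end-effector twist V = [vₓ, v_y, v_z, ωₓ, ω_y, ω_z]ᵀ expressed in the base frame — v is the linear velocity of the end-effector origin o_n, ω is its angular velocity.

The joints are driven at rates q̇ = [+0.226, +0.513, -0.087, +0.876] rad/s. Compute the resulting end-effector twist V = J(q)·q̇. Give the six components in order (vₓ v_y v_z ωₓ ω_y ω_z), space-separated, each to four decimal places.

o_n = [-0.2207, -0.1787, 0.6894]
J₁: ẑ×o_n = [0.1787, -0.2207, 0.0000], ω = ẑ
J2: z=[0.0000, 0.0000, 1.0000] o=[-0.1115, -0.1283, 0.5300] → [0.0504, -0.1091, 0.0000, 0.0000, 0.0000, 1.0000]
J3: z=[-0.9781, -0.2079, 0.0000] o=[-0.2259, 0.4097, 0.8700] → [0.0375, -0.1766, 0.5766, -0.9781, -0.2079, 0.0000]
J4: z=[0.1391, -0.6545, -0.7431] o=[-0.3113, -0.1023, 1.3049] → [0.3461, 0.0183, 0.0487, 0.1391, -0.6545, -0.7431]
V = J·q̇ = [0.3661, -0.0745, -0.0075, 0.2070, -0.5553, 0.0880]

0.3661 -0.0745 -0.0075 0.2070 -0.5553 0.0880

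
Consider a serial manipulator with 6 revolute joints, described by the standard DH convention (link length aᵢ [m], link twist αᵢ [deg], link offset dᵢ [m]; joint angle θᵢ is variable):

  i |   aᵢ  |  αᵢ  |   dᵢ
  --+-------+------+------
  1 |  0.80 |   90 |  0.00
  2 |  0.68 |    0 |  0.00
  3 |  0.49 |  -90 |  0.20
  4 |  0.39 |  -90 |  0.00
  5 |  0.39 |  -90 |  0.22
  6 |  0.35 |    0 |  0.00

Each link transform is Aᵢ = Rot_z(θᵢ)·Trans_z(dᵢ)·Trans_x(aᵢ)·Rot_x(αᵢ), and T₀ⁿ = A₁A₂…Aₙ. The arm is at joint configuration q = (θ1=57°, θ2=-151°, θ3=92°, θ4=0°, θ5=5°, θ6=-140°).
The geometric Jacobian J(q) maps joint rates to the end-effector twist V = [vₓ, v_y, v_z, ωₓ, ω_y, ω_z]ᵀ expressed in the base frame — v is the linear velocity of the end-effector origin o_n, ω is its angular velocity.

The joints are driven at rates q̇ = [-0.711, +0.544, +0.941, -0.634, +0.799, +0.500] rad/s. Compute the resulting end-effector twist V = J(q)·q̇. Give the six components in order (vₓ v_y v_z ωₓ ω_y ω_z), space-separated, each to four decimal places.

o_n = [0.1823, 0.7305, -1.1935]
J₁: ẑ×o_n = [-0.7305, 0.1823, 0.0000], ω = ẑ
J2: z=[0.8387, -0.5446, 0.0000] o=[0.4357, 0.6709, 0.0000] → [0.6500, 1.0010, -0.0881, 0.8387, -0.5446, 0.0000]
J3: z=[0.8387, -0.5446, 0.0000] o=[0.1118, 0.1721, -0.3297] → [0.4705, 0.7245, 0.5067, 0.8387, -0.5446, 0.0000]
J4: z=[0.4668, 0.7189, 0.5150] o=[0.4170, 0.2749, -0.7497] → [-0.5537, 0.0863, 0.3814, 0.4668, 0.7189, 0.5150]
J5: z=[-0.8387, 0.5446, 0.0000] o=[0.5264, 0.4433, -1.0840] → [-0.0597, -0.0919, -0.0534, -0.8387, 0.5446, 0.0000]
J6: z=[-0.4895, -0.7538, -0.4384] o=[0.4350, 0.7065, -1.4345] → [-0.1711, 0.2287, -0.2022, -0.4895, -0.7538, -0.4384]
V = J·q̇ = [1.5336, 1.0829, 0.0432, 0.0346, -1.2063, -1.2567]

1.5336 1.0829 0.0432 0.0346 -1.2063 -1.2567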